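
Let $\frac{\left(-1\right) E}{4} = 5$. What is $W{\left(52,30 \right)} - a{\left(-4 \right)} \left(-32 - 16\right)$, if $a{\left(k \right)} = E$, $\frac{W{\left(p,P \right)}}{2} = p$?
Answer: $-856$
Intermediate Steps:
$E = -20$ ($E = \left(-4\right) 5 = -20$)
$W{\left(p,P \right)} = 2 p$
$a{\left(k \right)} = -20$
$W{\left(52,30 \right)} - a{\left(-4 \right)} \left(-32 - 16\right) = 2 \cdot 52 - - 20 \left(-32 - 16\right) = 104 - \left(-20\right) \left(-48\right) = 104 - 960 = -856$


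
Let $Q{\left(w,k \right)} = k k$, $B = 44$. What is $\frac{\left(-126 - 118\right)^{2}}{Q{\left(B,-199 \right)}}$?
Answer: $\frac{59536}{39601} \approx 1.5034$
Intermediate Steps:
$Q{\left(w,k \right)} = k^{2}$
$\frac{\left(-126 - 118\right)^{2}}{Q{\left(B,-199 \right)}} = \frac{\left(-126 - 118\right)^{2}}{\left(-199\right)^{2}} = \frac{\left(-244\right)^{2}}{39601} = 59536 \cdot \frac{1}{39601} = \frac{59536}{39601}$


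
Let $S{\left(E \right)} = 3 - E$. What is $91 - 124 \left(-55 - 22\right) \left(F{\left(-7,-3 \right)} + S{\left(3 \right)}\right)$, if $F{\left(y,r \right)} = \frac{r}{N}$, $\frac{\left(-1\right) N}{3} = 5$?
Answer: $\frac{10003}{5} \approx 2000.6$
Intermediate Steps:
$N = -15$ ($N = \left(-3\right) 5 = -15$)
$F{\left(y,r \right)} = - \frac{r}{15}$ ($F{\left(y,r \right)} = \frac{r}{-15} = r \left(- \frac{1}{15}\right) = - \frac{r}{15}$)
$91 - 124 \left(-55 - 22\right) \left(F{\left(-7,-3 \right)} + S{\left(3 \right)}\right) = 91 - 124 \left(-55 - 22\right) \left(\left(- \frac{1}{15}\right) \left(-3\right) + \left(3 - 3\right)\right) = 91 - 124 \left(- 77 \left(\frac{1}{5} + \left(3 - 3\right)\right)\right) = 91 - 124 \left(- 77 \left(\frac{1}{5} + 0\right)\right) = 91 - 124 \left(\left(-77\right) \frac{1}{5}\right) = 91 - - \frac{9548}{5} = 91 + \frac{9548}{5} = \frac{10003}{5}$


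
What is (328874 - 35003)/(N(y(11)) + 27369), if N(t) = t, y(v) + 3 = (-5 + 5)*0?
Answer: 97957/9122 ≈ 10.739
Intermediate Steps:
y(v) = -3 (y(v) = -3 + (-5 + 5)*0 = -3 + 0*0 = -3 + 0 = -3)
(328874 - 35003)/(N(y(11)) + 27369) = (328874 - 35003)/(-3 + 27369) = 293871/27366 = 293871*(1/27366) = 97957/9122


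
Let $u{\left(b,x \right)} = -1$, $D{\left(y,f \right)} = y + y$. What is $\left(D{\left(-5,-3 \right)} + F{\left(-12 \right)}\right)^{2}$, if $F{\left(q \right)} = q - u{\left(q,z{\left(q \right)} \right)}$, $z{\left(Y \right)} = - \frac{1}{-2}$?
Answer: $441$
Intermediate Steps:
$z{\left(Y \right)} = \frac{1}{2}$ ($z{\left(Y \right)} = \left(-1\right) \left(- \frac{1}{2}\right) = \frac{1}{2}$)
$D{\left(y,f \right)} = 2 y$
$F{\left(q \right)} = 1 + q$ ($F{\left(q \right)} = q - -1 = q + 1 = 1 + q$)
$\left(D{\left(-5,-3 \right)} + F{\left(-12 \right)}\right)^{2} = \left(2 \left(-5\right) + \left(1 - 12\right)\right)^{2} = \left(-10 - 11\right)^{2} = \left(-21\right)^{2} = 441$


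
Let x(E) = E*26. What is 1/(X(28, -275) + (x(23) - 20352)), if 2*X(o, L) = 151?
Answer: -2/39357 ≈ -5.0817e-5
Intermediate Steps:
x(E) = 26*E
X(o, L) = 151/2 (X(o, L) = (½)*151 = 151/2)
1/(X(28, -275) + (x(23) - 20352)) = 1/(151/2 + (26*23 - 20352)) = 1/(151/2 + (598 - 20352)) = 1/(151/2 - 19754) = 1/(-39357/2) = -2/39357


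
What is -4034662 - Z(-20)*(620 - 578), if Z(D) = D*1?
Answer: -4033822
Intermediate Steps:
Z(D) = D
-4034662 - Z(-20)*(620 - 578) = -4034662 - (-20)*(620 - 578) = -4034662 - (-20)*42 = -4034662 - 1*(-840) = -4034662 + 840 = -4033822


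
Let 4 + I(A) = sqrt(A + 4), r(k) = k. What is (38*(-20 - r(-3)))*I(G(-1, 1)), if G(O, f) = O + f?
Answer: 1292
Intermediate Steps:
I(A) = -4 + sqrt(4 + A) (I(A) = -4 + sqrt(A + 4) = -4 + sqrt(4 + A))
(38*(-20 - r(-3)))*I(G(-1, 1)) = (38*(-20 - 1*(-3)))*(-4 + sqrt(4 + (-1 + 1))) = (38*(-20 + 3))*(-4 + sqrt(4 + 0)) = (38*(-17))*(-4 + sqrt(4)) = -646*(-4 + 2) = -646*(-2) = 1292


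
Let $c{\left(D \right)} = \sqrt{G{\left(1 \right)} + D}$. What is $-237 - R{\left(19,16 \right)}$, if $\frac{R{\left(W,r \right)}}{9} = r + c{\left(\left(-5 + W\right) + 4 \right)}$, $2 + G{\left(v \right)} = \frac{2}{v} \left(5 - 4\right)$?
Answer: $-381 - 27 \sqrt{2} \approx -419.18$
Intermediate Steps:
$G{\left(v \right)} = -2 + \frac{2}{v}$ ($G{\left(v \right)} = -2 + \frac{2}{v} \left(5 - 4\right) = -2 + \frac{2}{v} 1 = -2 + \frac{2}{v}$)
$c{\left(D \right)} = \sqrt{D}$ ($c{\left(D \right)} = \sqrt{\left(-2 + \frac{2}{1}\right) + D} = \sqrt{\left(-2 + 2 \cdot 1\right) + D} = \sqrt{\left(-2 + 2\right) + D} = \sqrt{0 + D} = \sqrt{D}$)
$R{\left(W,r \right)} = 9 r + 9 \sqrt{-1 + W}$ ($R{\left(W,r \right)} = 9 \left(r + \sqrt{\left(-5 + W\right) + 4}\right) = 9 \left(r + \sqrt{-1 + W}\right) = 9 r + 9 \sqrt{-1 + W}$)
$-237 - R{\left(19,16 \right)} = -237 - \left(9 \cdot 16 + 9 \sqrt{-1 + 19}\right) = -237 - \left(144 + 9 \sqrt{18}\right) = -237 - \left(144 + 9 \cdot 3 \sqrt{2}\right) = -237 - \left(144 + 27 \sqrt{2}\right) = -381 - 27 \sqrt{2}$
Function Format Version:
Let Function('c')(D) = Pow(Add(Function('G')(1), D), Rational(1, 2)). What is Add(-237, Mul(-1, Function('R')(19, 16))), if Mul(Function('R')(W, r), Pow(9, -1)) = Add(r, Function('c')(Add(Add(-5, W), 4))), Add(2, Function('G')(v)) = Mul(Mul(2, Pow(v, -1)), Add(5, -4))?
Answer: Add(-381, Mul(-27, Pow(2, Rational(1, 2)))) ≈ -419.18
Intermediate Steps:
Function('G')(v) = Add(-2, Mul(2, Pow(v, -1))) (Function('G')(v) = Add(-2, Mul(Mul(2, Pow(v, -1)), Add(5, -4))) = Add(-2, Mul(Mul(2, Pow(v, -1)), 1)) = Add(-2, Mul(2, Pow(v, -1))))
Function('c')(D) = Pow(D, Rational(1, 2)) (Function('c')(D) = Pow(Add(Add(-2, Mul(2, Pow(1, -1))), D), Rational(1, 2)) = Pow(Add(Add(-2, Mul(2, 1)), D), Rational(1, 2)) = Pow(Add(Add(-2, 2), D), Rational(1, 2)) = Pow(Add(0, D), Rational(1, 2)) = Pow(D, Rational(1, 2)))
Function('R')(W, r) = Add(Mul(9, r), Mul(9, Pow(Add(-1, W), Rational(1, 2)))) (Function('R')(W, r) = Mul(9, Add(r, Pow(Add(Add(-5, W), 4), Rational(1, 2)))) = Mul(9, Add(r, Pow(Add(-1, W), Rational(1, 2)))) = Add(Mul(9, r), Mul(9, Pow(Add(-1, W), Rational(1, 2)))))
Add(-237, Mul(-1, Function('R')(19, 16))) = Add(-237, Mul(-1, Add(Mul(9, 16), Mul(9, Pow(Add(-1, 19), Rational(1, 2)))))) = Add(-237, Mul(-1, Add(144, Mul(9, Pow(18, Rational(1, 2)))))) = Add(-237, Mul(-1, Add(144, Mul(9, Mul(3, Pow(2, Rational(1, 2))))))) = Add(-237, Mul(-1, Add(144, Mul(27, Pow(2, Rational(1, 2)))))) = Add(-237, Add(-144, Mul(-27, Pow(2, Rational(1, 2))))) = Add(-381, Mul(-27, Pow(2, Rational(1, 2))))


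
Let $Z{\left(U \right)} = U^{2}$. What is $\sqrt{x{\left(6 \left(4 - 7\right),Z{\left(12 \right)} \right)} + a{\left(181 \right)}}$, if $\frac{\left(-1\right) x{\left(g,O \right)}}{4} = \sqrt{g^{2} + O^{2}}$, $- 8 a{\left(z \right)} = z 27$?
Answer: $\frac{3 \sqrt{-1086 - 128 \sqrt{65}}}{4} \approx 34.516 i$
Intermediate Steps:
$a{\left(z \right)} = - \frac{27 z}{8}$ ($a{\left(z \right)} = - \frac{z 27}{8} = - \frac{27 z}{8}$)
$x{\left(g,O \right)} = - 4 \sqrt{O^{2} + g^{2}}$ ($x{\left(g,O \right)} = - 4 \sqrt{g^{2} + O^{2}} = - 4 \sqrt{O^{2} + g^{2}}$)
$\sqrt{x{\left(6 \left(4 - 7\right),Z{\left(12 \right)} \right)} + a{\left(181 \right)}} = \sqrt{- 4 \sqrt{\left(12^{2}\right)^{2} + \left(6 \left(4 - 7\right)\right)^{2}} - \frac{4887}{8}} = \sqrt{- 4 \sqrt{144^{2} + \left(6 \left(-3\right)\right)^{2}} - \frac{4887}{8}} = \sqrt{- 4 \sqrt{20736 + \left(-18\right)^{2}} - \frac{4887}{8}} = \sqrt{- 4 \sqrt{20736 + 324} - \frac{4887}{8}} = \sqrt{- 4 \sqrt{21060} - \frac{4887}{8}} = \sqrt{- 4 \cdot 18 \sqrt{65} - \frac{4887}{8}} = \sqrt{- 72 \sqrt{65} - \frac{4887}{8}} = \sqrt{- \frac{4887}{8} - 72 \sqrt{65}}$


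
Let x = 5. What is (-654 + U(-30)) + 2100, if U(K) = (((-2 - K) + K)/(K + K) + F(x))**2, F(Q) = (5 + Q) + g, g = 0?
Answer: 1392001/900 ≈ 1546.7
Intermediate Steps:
F(Q) = 5 + Q (F(Q) = (5 + Q) + 0 = 5 + Q)
U(K) = (10 - 1/K)**2 (U(K) = (((-2 - K) + K)/(K + K) + (5 + 5))**2 = (-2*1/(2*K) + 10)**2 = (-1/K + 10)**2 = (10 - 1/K)**2)
(-654 + U(-30)) + 2100 = (-654 + (-1 + 10*(-30))**2/(-30)**2) + 2100 = (-654 + (-1 - 300)**2/900) + 2100 = (-654 + (1/900)*(-301)**2) + 2100 = (-654 + (1/900)*90601) + 2100 = (-654 + 90601/900) + 2100 = -497999/900 + 2100 = 1392001/900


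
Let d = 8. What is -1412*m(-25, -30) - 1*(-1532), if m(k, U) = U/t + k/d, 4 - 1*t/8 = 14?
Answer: 5415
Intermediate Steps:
t = -80 (t = 32 - 8*14 = 32 - 112 = -80)
m(k, U) = -U/80 + k/8 (m(k, U) = U/(-80) + k/8 = U*(-1/80) + k*(⅛) = -U/80 + k/8)
-1412*m(-25, -30) - 1*(-1532) = -1412*(-1/80*(-30) + (⅛)*(-25)) - 1*(-1532) = -1412*(3/8 - 25/8) + 1532 = -1412*(-11/4) + 1532 = 3883 + 1532 = 5415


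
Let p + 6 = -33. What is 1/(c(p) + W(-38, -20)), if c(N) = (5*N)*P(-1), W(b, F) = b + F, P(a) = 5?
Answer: -1/1033 ≈ -0.00096805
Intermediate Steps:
p = -39 (p = -6 - 33 = -39)
W(b, F) = F + b
c(N) = 25*N (c(N) = (5*N)*5 = 25*N)
1/(c(p) + W(-38, -20)) = 1/(25*(-39) + (-20 - 38)) = 1/(-975 - 58) = 1/(-1033) = -1/1033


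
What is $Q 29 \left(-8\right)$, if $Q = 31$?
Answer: $-7192$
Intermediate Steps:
$Q 29 \left(-8\right) = 31 \cdot 29 \left(-8\right) = 899 \left(-8\right) = -7192$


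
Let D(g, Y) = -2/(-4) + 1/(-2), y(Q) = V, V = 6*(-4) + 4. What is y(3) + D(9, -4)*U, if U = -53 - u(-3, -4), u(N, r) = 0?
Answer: -20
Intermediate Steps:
U = -53 (U = -53 - 1*0 = -53 + 0 = -53)
V = -20 (V = -24 + 4 = -20)
y(Q) = -20
D(g, Y) = 0 (D(g, Y) = -2*(-¼) + 1*(-½) = ½ - ½ = 0)
y(3) + D(9, -4)*U = -20 + 0*(-53) = -20 + 0 = -20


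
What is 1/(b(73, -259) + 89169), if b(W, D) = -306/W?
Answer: 73/6509031 ≈ 1.1215e-5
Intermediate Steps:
1/(b(73, -259) + 89169) = 1/(-306/73 + 89169) = 1/(6509031/73) = 73/6509031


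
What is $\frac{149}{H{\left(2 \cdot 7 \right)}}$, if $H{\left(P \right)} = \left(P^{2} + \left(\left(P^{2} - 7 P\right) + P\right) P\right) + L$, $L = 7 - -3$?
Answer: $\frac{149}{1774} \approx 0.083991$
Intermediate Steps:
$L = 10$ ($L = 7 + 3 = 10$)
$H{\left(P \right)} = 10 + P^{2} + P \left(P^{2} - 6 P\right)$ ($H{\left(P \right)} = \left(P^{2} + \left(\left(P^{2} - 7 P\right) + P\right) P\right) + 10 = \left(P^{2} + \left(P^{2} - 6 P\right) P\right) + 10 = \left(P^{2} + P \left(P^{2} - 6 P\right)\right) + 10 = 10 + P^{2} + P \left(P^{2} - 6 P\right)$)
$\frac{149}{H{\left(2 \cdot 7 \right)}} = \frac{149}{10 + \left(2 \cdot 7\right)^{3} - 5 \left(2 \cdot 7\right)^{2}} = \frac{149}{10 + 14^{3} - 5 \cdot 14^{2}} = \frac{149}{10 + 2744 - 980} = \frac{149}{1774}$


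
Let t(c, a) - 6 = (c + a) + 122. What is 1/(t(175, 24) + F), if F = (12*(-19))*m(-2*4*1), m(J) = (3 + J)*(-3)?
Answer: -1/3093 ≈ -0.00032331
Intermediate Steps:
m(J) = -9 - 3*J
t(c, a) = 128 + a + c (t(c, a) = 6 + ((c + a) + 122) = 6 + ((a + c) + 122) = 6 + (122 + a + c) = 128 + a + c)
F = -3420 (F = (12*(-19))*(-9 - 3*(-2*4)) = -228*(-9 - (-24)) = -228*(-9 - 3*(-8)) = -228*(-9 + 24) = -228*15 = -3420)
1/(t(175, 24) + F) = 1/((128 + 24 + 175) - 3420) = 1/(327 - 3420) = 1/(-3093) = -1/3093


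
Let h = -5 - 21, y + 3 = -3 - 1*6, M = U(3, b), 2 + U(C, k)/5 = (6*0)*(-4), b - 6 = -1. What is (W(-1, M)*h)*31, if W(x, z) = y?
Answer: 9672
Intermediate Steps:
b = 5 (b = 6 - 1 = 5)
U(C, k) = -10 (U(C, k) = -10 + 5*((6*0)*(-4)) = -10 + 5*(0*(-4)) = -10 + 5*0 = -10 + 0 = -10)
M = -10
y = -12 (y = -3 + (-3 - 1*6) = -3 + (-3 - 6) = -3 - 9 = -12)
h = -26
W(x, z) = -12
(W(-1, M)*h)*31 = -12*(-26)*31 = 312*31 = 9672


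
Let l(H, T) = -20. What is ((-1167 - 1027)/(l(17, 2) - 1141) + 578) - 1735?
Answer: -1341083/1161 ≈ -1155.1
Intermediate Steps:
((-1167 - 1027)/(l(17, 2) - 1141) + 578) - 1735 = ((-1167 - 1027)/(-20 - 1141) + 578) - 1735 = (-2194/(-1161) + 578) - 1735 = (-2194*(-1/1161) + 578) - 1735 = (2194/1161 + 578) - 1735 = 673252/1161 - 1735 = -1341083/1161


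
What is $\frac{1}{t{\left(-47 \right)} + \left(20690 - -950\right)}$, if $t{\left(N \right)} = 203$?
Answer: $\frac{1}{21843} \approx 4.5781 \cdot 10^{-5}$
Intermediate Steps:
$\frac{1}{t{\left(-47 \right)} + \left(20690 - -950\right)} = \frac{1}{203 + \left(20690 - -950\right)} = \frac{1}{203 + \left(20690 + 950\right)} = \frac{1}{203 + 21640} = \frac{1}{21843}$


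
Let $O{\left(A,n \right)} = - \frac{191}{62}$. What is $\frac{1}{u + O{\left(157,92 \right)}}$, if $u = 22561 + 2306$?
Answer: $\frac{62}{1541563} \approx 4.0219 \cdot 10^{-5}$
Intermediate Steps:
$O{\left(A,n \right)} = - \frac{191}{62}$ ($O{\left(A,n \right)} = \left(-191\right) \frac{1}{62} = - \frac{191}{62}$)
$u = 24867$
$\frac{1}{u + O{\left(157,92 \right)}} = \frac{1}{24867 - \frac{191}{62}} = \frac{1}{\frac{1541563}{62}} = \frac{62}{1541563}$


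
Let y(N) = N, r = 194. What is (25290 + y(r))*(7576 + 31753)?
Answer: 1002260236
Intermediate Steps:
(25290 + y(r))*(7576 + 31753) = (25290 + 194)*(7576 + 31753) = 25484*39329 = 1002260236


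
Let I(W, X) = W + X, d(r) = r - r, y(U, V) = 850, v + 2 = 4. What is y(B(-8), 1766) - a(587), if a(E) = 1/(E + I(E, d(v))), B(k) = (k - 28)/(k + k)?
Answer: 997899/1174 ≈ 850.00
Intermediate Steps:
v = 2 (v = -2 + 4 = 2)
B(k) = (-28 + k)/(2*k) (B(k) = (-28 + k)/((2*k)) = (-28 + k)*(1/(2*k)) = (-28 + k)/(2*k))
d(r) = 0
a(E) = 1/(2*E) (a(E) = 1/(E + (E + 0)) = 1/(E + E) = 1/(2*E))
y(B(-8), 1766) - a(587) = 850 - 1/(2*587) = 850 - 1*1/1174 = 850 - 1/1174 = 997899/1174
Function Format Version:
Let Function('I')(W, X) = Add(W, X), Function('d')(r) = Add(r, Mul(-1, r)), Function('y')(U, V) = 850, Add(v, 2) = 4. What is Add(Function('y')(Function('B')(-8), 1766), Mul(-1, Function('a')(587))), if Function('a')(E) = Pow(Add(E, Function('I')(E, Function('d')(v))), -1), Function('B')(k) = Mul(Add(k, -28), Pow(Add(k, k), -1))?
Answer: Rational(997899, 1174) ≈ 850.00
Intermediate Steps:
v = 2 (v = Add(-2, 4) = 2)
Function('B')(k) = Mul(Rational(1, 2), Pow(k, -1), Add(-28, k)) (Function('B')(k) = Mul(Add(-28, k), Pow(Mul(2, k), -1)) = Mul(Add(-28, k), Mul(Rational(1, 2), Pow(k, -1))) = Mul(Rational(1, 2), Pow(k, -1), Add(-28, k)))
Function('d')(r) = 0
Function('a')(E) = Mul(Rational(1, 2), Pow(E, -1)) (Function('a')(E) = Pow(Add(E, Add(E, 0)), -1) = Pow(Add(E, E), -1) = Pow(Mul(2, E), -1) = Mul(Rational(1, 2), Pow(E, -1)))
Add(Function('y')(Function('B')(-8), 1766), Mul(-1, Function('a')(587))) = Add(850, Mul(-1, Mul(Rational(1, 2), Pow(587, -1)))) = Add(850, Mul(-1, Mul(Rational(1, 2), Rational(1, 587)))) = Add(850, Mul(-1, Rational(1, 1174))) = Add(850, Rational(-1, 1174)) = Rational(997899, 1174)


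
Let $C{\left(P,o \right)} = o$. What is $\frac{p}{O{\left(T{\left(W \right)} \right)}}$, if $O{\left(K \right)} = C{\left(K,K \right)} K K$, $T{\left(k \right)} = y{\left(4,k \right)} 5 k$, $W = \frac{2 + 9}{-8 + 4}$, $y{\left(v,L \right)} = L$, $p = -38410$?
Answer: $- \frac{31465472}{44289025} \approx -0.71046$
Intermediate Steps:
$W = - \frac{11}{4}$ ($W = \frac{11}{-4} = 11 \left(- \frac{1}{4}\right) = - \frac{11}{4} \approx -2.75$)
$T{\left(k \right)} = 5 k^{2}$ ($T{\left(k \right)} = k 5 k = 5 k k = 5 k^{2}$)
$O{\left(K \right)} = K^{3}$ ($O{\left(K \right)} = K K K = K K^{2} = K^{3}$)
$\frac{p}{O{\left(T{\left(W \right)} \right)}} = - \frac{38410}{\left(5 \left(- \frac{11}{4}\right)^{2}\right)^{3}} = - \frac{38410}{\left(5 \cdot \frac{121}{16}\right)^{3}} = - \frac{38410}{\left(\frac{605}{16}\right)^{3}} = - \frac{38410}{\frac{221445125}{4096}} = \left(-38410\right) \frac{4096}{221445125} = - \frac{31465472}{44289025}$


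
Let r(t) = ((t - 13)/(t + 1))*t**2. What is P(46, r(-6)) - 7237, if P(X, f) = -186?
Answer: -7423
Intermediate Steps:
r(t) = t**2*(-13 + t)/(1 + t) (r(t) = ((-13 + t)/(1 + t))*t**2 = t**2*(-13 + t)/(1 + t))
P(46, r(-6)) - 7237 = -186 - 7237 = -7423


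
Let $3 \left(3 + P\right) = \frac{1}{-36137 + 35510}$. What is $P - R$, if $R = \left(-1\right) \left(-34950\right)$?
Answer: $- \frac{65746594}{1881} \approx -34953.0$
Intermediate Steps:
$R = 34950$
$P = - \frac{5644}{1881}$ ($P = -3 + \frac{1}{3 \left(-36137 + 35510\right)} = -3 + \frac{1}{3 \left(-627\right)} = -3 + \frac{1}{3} \left(- \frac{1}{627}\right) = -3 - \frac{1}{1881} = - \frac{5644}{1881} \approx -3.0005$)
$P - R = - \frac{5644}{1881} - 34950 = - \frac{65746594}{1881}$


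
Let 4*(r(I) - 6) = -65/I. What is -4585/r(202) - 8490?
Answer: -44312350/4783 ≈ -9264.5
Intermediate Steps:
r(I) = 6 - 65/(4*I) (r(I) = 6 + (-65/I)/4 = 6 - 65/(4*I))
-4585/r(202) - 8490 = -4585/(6 - 65/4/202) - 8490 = -4585/(6 - 65/4*1/202) - 8490 = -4585/(6 - 65/808) - 8490 = -4585/4783/808 - 8490 = -4585*808/4783 - 8490 = -3704680/4783 - 8490 = -44312350/4783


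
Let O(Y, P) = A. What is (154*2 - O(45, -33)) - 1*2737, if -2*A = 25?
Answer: -4833/2 ≈ -2416.5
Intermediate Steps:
A = -25/2 (A = -½*25 = -25/2 ≈ -12.500)
O(Y, P) = -25/2
(154*2 - O(45, -33)) - 1*2737 = (154*2 - 1*(-25/2)) - 1*2737 = (308 + 25/2) - 2737 = 641/2 - 2737 = -4833/2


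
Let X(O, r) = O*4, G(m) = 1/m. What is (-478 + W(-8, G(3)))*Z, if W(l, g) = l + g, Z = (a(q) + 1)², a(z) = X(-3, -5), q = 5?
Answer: -176297/3 ≈ -58766.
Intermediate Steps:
X(O, r) = 4*O
a(z) = -12 (a(z) = 4*(-3) = -12)
Z = 121 (Z = (-12 + 1)² = (-11)² = 121)
W(l, g) = g + l
(-478 + W(-8, G(3)))*Z = (-478 + (1/3 - 8))*121 = (-478 + (⅓ - 8))*121 = (-478 - 23/3)*121 = -1457/3*121 = -176297/3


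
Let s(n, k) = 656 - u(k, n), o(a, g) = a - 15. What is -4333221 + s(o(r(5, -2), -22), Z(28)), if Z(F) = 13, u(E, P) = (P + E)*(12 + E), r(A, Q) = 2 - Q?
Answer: -4332615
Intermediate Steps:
u(E, P) = (12 + E)*(E + P) (u(E, P) = (E + P)*(12 + E) = (12 + E)*(E + P))
o(a, g) = -15 + a
s(n, k) = 656 - k² - 12*k - 12*n - k*n (s(n, k) = 656 - (k² + 12*k + 12*n + k*n) = 656 + (-k² - 12*k - 12*n - k*n) = 656 - k² - 12*k - 12*n - k*n)
-4333221 + s(o(r(5, -2), -22), Z(28)) = -4333221 + (656 - 1*13² - 12*13 - 12*(-15 + (2 - 1*(-2))) - 1*13*(-15 + (2 - 1*(-2)))) = -4333221 + (656 - 1*169 - 156 - 12*(-15 + (2 + 2)) - 1*13*(-15 + (2 + 2))) = -4333221 + (656 - 169 - 156 - 12*(-15 + 4) - 1*13*(-15 + 4)) = -4333221 + (656 - 169 - 156 - 12*(-11) - 1*13*(-11)) = -4333221 + (656 - 169 - 156 + 132 + 143) = -4333221 + 606 = -4332615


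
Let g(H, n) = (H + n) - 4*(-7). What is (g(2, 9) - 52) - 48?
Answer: -61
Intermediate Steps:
g(H, n) = 28 + H + n (g(H, n) = (H + n) + 28 = 28 + H + n)
(g(2, 9) - 52) - 48 = ((28 + 2 + 9) - 52) - 48 = (39 - 52) - 48 = -13 - 48 = -61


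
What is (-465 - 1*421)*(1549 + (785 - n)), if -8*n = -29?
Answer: -8258849/4 ≈ -2.0647e+6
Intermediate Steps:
n = 29/8 (n = -⅛*(-29) = 29/8 ≈ 3.6250)
(-465 - 1*421)*(1549 + (785 - n)) = (-465 - 1*421)*(1549 + (785 - 1*29/8)) = (-465 - 421)*(1549 + (785 - 29/8)) = -886*(1549 + 6251/8) = -886*18643/8 = -8258849/4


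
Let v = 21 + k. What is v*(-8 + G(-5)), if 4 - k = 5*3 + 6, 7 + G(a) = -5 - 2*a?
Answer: -40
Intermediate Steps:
G(a) = -12 - 2*a (G(a) = -7 + (-5 - 2*a) = -12 - 2*a)
k = -17 (k = 4 - (5*3 + 6) = 4 - (15 + 6) = 4 - 1*21 = 4 - 21 = -17)
v = 4 (v = 21 - 17 = 4)
v*(-8 + G(-5)) = 4*(-8 + (-12 - 2*(-5))) = 4*(-8 + (-12 + 10)) = 4*(-8 - 2) = 4*(-10) = -40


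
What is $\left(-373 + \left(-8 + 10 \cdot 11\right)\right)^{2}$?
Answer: $73441$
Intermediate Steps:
$\left(-373 + \left(-8 + 10 \cdot 11\right)\right)^{2} = \left(-373 + \left(-8 + 110\right)\right)^{2} = \left(-373 + 102\right)^{2} = \left(-271\right)^{2} = 73441$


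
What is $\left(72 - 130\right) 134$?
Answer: $-7772$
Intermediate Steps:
$\left(72 - 130\right) 134 = \left(-58\right) 134 = -7772$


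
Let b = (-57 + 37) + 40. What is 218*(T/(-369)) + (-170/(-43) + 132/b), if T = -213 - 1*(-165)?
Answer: 1029007/26445 ≈ 38.911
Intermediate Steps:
b = 20 (b = -20 + 40 = 20)
T = -48 (T = -213 + 165 = -48)
218*(T/(-369)) + (-170/(-43) + 132/b) = 218*(-48/(-369)) + (-170/(-43) + 132/20) = 218*(-48*(-1/369)) + (-170*(-1/43) + 132*(1/20)) = 218*(16/123) + (170/43 + 33/5) = 3488/123 + 2269/215 = 1029007/26445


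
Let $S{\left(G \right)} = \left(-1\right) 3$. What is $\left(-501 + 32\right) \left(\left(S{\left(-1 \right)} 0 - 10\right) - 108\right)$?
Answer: $55342$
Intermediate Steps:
$S{\left(G \right)} = -3$
$\left(-501 + 32\right) \left(\left(S{\left(-1 \right)} 0 - 10\right) - 108\right) = \left(-501 + 32\right) \left(\left(\left(-3\right) 0 - 10\right) - 108\right) = - 469 \left(\left(0 - 10\right) - 108\right) = - 469 \left(-10 - 108\right) = \left(-469\right) \left(-118\right) = 55342$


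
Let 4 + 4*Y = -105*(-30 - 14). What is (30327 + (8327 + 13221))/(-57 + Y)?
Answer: 51875/1097 ≈ 47.288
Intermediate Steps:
Y = 1154 (Y = -1 + (-105*(-30 - 14))/4 = -1 + (-105*(-44))/4 = -1 + (1/4)*4620 = -1 + 1155 = 1154)
(30327 + (8327 + 13221))/(-57 + Y) = (30327 + (8327 + 13221))/(-57 + 1154) = (30327 + 21548)/1097 = 51875*(1/1097) = 51875/1097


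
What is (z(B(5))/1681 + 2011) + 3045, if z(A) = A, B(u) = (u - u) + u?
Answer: 8499141/1681 ≈ 5056.0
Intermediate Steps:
B(u) = u (B(u) = 0 + u = u)
(z(B(5))/1681 + 2011) + 3045 = (5/1681 + 2011) + 3045 = 3380496/1681 + 3045 = 8499141/1681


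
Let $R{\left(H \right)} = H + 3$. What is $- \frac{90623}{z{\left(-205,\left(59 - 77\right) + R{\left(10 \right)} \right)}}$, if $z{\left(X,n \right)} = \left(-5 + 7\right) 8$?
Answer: $- \frac{90623}{16} \approx -5663.9$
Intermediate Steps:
$R{\left(H \right)} = 3 + H$
$z{\left(X,n \right)} = 16$ ($z{\left(X,n \right)} = 2 \cdot 8 = 16$)
$- \frac{90623}{z{\left(-205,\left(59 - 77\right) + R{\left(10 \right)} \right)}} = - \frac{90623}{16}$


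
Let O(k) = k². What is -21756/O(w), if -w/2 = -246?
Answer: -1813/20172 ≈ -0.089877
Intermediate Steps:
w = 492 (w = -2*(-246) = 492)
-21756/O(w) = -21756/(492²) = -21756/242064 = -21756*1/242064 = -1813/20172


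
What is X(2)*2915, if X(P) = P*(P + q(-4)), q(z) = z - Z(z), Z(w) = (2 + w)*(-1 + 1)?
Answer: -11660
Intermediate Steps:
Z(w) = 0 (Z(w) = (2 + w)*0 = 0)
q(z) = z (q(z) = z - 1*0 = z + 0 = z)
X(P) = P*(-4 + P) (X(P) = P*(P - 4) = P*(-4 + P))
X(2)*2915 = (2*(-4 + 2))*2915 = (2*(-2))*2915 = -4*2915 = -11660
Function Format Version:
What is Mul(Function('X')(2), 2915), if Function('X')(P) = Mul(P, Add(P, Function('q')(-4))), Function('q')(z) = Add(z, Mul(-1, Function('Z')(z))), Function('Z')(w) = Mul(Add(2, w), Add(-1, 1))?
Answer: -11660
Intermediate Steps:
Function('Z')(w) = 0 (Function('Z')(w) = Mul(Add(2, w), 0) = 0)
Function('q')(z) = z (Function('q')(z) = Add(z, Mul(-1, 0)) = Add(z, 0) = z)
Function('X')(P) = Mul(P, Add(-4, P)) (Function('X')(P) = Mul(P, Add(P, -4)) = Mul(P, Add(-4, P)))
Mul(Function('X')(2), 2915) = Mul(Mul(2, Add(-4, 2)), 2915) = Mul(Mul(2, -2), 2915) = Mul(-4, 2915) = -11660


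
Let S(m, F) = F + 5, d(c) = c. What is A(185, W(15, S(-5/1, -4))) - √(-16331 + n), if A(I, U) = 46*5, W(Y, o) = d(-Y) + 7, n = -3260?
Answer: 230 - I*√19591 ≈ 230.0 - 139.97*I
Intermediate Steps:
S(m, F) = 5 + F
W(Y, o) = 7 - Y (W(Y, o) = -Y + 7 = 7 - Y)
A(I, U) = 230
A(185, W(15, S(-5/1, -4))) - √(-16331 + n) = 230 - √(-16331 - 3260) = 230 - √(-19591) = 230 - I*√19591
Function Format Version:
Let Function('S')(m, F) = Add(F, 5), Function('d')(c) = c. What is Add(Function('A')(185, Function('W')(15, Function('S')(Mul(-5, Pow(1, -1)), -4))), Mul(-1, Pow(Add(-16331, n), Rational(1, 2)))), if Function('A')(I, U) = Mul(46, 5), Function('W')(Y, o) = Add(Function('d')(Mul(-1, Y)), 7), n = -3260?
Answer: Add(230, Mul(-1, I, Pow(19591, Rational(1, 2)))) ≈ Add(230.00, Mul(-139.97, I))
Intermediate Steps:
Function('S')(m, F) = Add(5, F)
Function('W')(Y, o) = Add(7, Mul(-1, Y)) (Function('W')(Y, o) = Add(Mul(-1, Y), 7) = Add(7, Mul(-1, Y)))
Function('A')(I, U) = 230
Add(Function('A')(185, Function('W')(15, Function('S')(Mul(-5, Pow(1, -1)), -4))), Mul(-1, Pow(Add(-16331, n), Rational(1, 2)))) = Add(230, Mul(-1, Pow(Add(-16331, -3260), Rational(1, 2)))) = Add(230, Mul(-1, Pow(-19591, Rational(1, 2)))) = Add(230, Mul(-1, Mul(I, Pow(19591, Rational(1, 2))))) = Add(230, Mul(-1, I, Pow(19591, Rational(1, 2))))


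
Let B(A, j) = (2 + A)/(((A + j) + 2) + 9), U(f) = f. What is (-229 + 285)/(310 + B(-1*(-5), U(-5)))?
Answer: 616/3417 ≈ 0.18027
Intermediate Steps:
B(A, j) = (2 + A)/(11 + A + j) (B(A, j) = (2 + A)/((2 + A + j) + 9) = (2 + A)/(11 + A + j))
(-229 + 285)/(310 + B(-1*(-5), U(-5))) = (-229 + 285)/(310 + (2 - 1*(-5))/(11 - 1*(-5) - 5)) = 56/(310 + (2 + 5)/(11 + 5 - 5)) = 56/(310 + 7/11) = 56/(3417/11) = 56*(11/3417) = 616/3417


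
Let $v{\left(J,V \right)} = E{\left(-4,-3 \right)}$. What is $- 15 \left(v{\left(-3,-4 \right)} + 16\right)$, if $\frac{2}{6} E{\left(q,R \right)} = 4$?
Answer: $-420$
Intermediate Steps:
$E{\left(q,R \right)} = 12$ ($E{\left(q,R \right)} = 3 \cdot 4 = 12$)
$v{\left(J,V \right)} = 12$
$- 15 \left(v{\left(-3,-4 \right)} + 16\right) = - 15 \left(12 + 16\right) = \left(-15\right) 28 = -420$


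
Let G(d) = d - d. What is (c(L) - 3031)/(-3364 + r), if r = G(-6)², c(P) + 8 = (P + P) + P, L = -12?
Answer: 3075/3364 ≈ 0.91409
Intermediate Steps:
G(d) = 0
c(P) = -8 + 3*P (c(P) = -8 + ((P + P) + P) = -8 + (2*P + P) = -8 + 3*P)
r = 0 (r = 0² = 0)
(c(L) - 3031)/(-3364 + r) = ((-8 + 3*(-12)) - 3031)/(-3364 + 0) = ((-8 - 36) - 3031)/(-3364) = (-44 - 3031)*(-1/3364) = -3075*(-1/3364) = 3075/3364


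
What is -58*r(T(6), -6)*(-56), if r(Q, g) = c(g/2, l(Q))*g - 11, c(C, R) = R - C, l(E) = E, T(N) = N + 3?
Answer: -269584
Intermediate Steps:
T(N) = 3 + N
r(Q, g) = -11 + g*(Q - g/2) (r(Q, g) = (Q - g/2)*g - 11 = g*(Q - g/2) - 11 = -11 + g*(Q - g/2))
-58*r(T(6), -6)*(-56) = -58*(-11 + (1/2)*(-6)*(-1*(-6) + 2*(3 + 6)))*(-56) = -58*(-11 + (1/2)*(-6)*(6 + 2*9))*(-56) = -58*(-11 + (1/2)*(-6)*(6 + 18))*(-56) = -58*(-11 + (1/2)*(-6)*24)*(-56) = -58*(-11 - 72)*(-56) = -58*(-83)*(-56) = 4814*(-56) = -269584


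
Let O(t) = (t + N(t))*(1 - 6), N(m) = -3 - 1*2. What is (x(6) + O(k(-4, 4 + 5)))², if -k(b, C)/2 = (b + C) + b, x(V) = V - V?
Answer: 1225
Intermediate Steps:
N(m) = -5 (N(m) = -3 - 2 = -5)
x(V) = 0
k(b, C) = -4*b - 2*C (k(b, C) = -2*((b + C) + b) = -2*((C + b) + b) = -2*(C + 2*b) = -4*b - 2*C)
O(t) = 25 - 5*t (O(t) = (t - 5)*(1 - 6) = (-5 + t)*(-5) = 25 - 5*t)
(x(6) + O(k(-4, 4 + 5)))² = (0 + (25 - 5*(-4*(-4) - 2*(4 + 5))))² = (0 + (25 - 5*(16 - 2*9)))² = (0 + (25 - 5*(16 - 18)))² = (0 + (25 - 5*(-2)))² = (0 + (25 + 10))² = (0 + 35)² = 35² = 1225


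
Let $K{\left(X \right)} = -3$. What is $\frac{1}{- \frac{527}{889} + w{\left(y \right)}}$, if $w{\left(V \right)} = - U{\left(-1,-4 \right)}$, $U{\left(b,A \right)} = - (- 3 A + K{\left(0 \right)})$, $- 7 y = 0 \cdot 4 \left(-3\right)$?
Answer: $\frac{889}{7474} \approx 0.11895$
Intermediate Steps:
$y = 0$ ($y = - \frac{0 \cdot 4 \left(-3\right)}{7} = - \frac{0 \left(-3\right)}{7} = \left(- \frac{1}{7}\right) 0 = 0$)
$U{\left(b,A \right)} = 3 + 3 A$ ($U{\left(b,A \right)} = - (- 3 A - 3) = - (-3 - 3 A) = 3 + 3 A$)
$w{\left(V \right)} = 9$ ($w{\left(V \right)} = - (3 + 3 \left(-4\right)) = - (3 - 12) = \left(-1\right) \left(-9\right) = 9$)
$\frac{1}{- \frac{527}{889} + w{\left(y \right)}} = \frac{1}{- \frac{527}{889} + 9} = \frac{1}{\frac{7474}{889}} = \frac{889}{7474}$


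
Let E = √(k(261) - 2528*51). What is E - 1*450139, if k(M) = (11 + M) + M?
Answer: -450139 + I*√128395 ≈ -4.5014e+5 + 358.32*I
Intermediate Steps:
k(M) = 11 + 2*M
E = I*√128395 (E = √((11 + 2*261) - 2528*51) = √((11 + 522) - 128928) = √(533 - 128928) = √(-128395) = I*√128395 ≈ 358.32*I)
E - 1*450139 = I*√128395 - 1*450139 = I*√128395 - 450139 = -450139 + I*√128395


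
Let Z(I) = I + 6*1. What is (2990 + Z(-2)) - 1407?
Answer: 1587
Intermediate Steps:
Z(I) = 6 + I (Z(I) = I + 6 = 6 + I)
(2990 + Z(-2)) - 1407 = (2990 + (6 - 2)) - 1407 = (2990 + 4) - 1407 = 2994 - 1407 = 1587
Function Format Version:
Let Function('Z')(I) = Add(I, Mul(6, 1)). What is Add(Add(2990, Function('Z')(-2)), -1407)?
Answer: 1587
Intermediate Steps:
Function('Z')(I) = Add(6, I) (Function('Z')(I) = Add(I, 6) = Add(6, I))
Add(Add(2990, Function('Z')(-2)), -1407) = Add(Add(2990, Add(6, -2)), -1407) = Add(Add(2990, 4), -1407) = Add(2994, -1407) = 1587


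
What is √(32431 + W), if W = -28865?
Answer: √3566 ≈ 59.716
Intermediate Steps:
√(32431 + W) = √(32431 - 28865) = √3566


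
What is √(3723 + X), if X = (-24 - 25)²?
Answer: 2*√1531 ≈ 78.256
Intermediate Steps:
X = 2401 (X = (-49)² = 2401)
√(3723 + X) = √(3723 + 2401) = √6124 = 2*√1531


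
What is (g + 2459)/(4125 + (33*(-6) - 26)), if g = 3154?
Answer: 5613/3901 ≈ 1.4389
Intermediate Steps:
(g + 2459)/(4125 + (33*(-6) - 26)) = (3154 + 2459)/(4125 + (33*(-6) - 26)) = 5613/(4125 + (-198 - 26)) = 5613/(4125 - 224) = 5613/3901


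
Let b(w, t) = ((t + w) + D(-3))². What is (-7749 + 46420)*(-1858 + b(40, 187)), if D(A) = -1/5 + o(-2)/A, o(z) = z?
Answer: 434031470674/225 ≈ 1.9290e+9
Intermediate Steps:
D(A) = -⅕ - 2/A (D(A) = -1/5 - 2/A = -1*⅕ - 2/A = -⅕ - 2/A)
b(w, t) = (7/15 + t + w)² (b(w, t) = ((t + w) + (⅕)*(-10 - 1*(-3))/(-3))² = ((t + w) + (⅕)*(-⅓)*(-10 + 3))² = ((t + w) + (⅕)*(-⅓)*(-7))² = ((t + w) + 7/15)² = (7/15 + t + w)²)
(-7749 + 46420)*(-1858 + b(40, 187)) = (-7749 + 46420)*(-1858 + (7 + 15*187 + 15*40)²/225) = 38671*(-1858 + (7 + 2805 + 600)²/225) = 38671*(-1858 + (1/225)*3412²) = 38671*(-1858 + (1/225)*11641744) = 38671*(-1858 + 11641744/225) = 38671*(11223694/225) = 434031470674/225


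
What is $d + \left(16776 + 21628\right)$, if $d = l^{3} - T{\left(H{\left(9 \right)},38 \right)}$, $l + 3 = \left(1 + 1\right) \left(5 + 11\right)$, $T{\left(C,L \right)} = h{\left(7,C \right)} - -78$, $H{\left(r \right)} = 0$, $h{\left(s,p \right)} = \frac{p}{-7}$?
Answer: $62715$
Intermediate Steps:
$h{\left(s,p \right)} = - \frac{p}{7}$ ($h{\left(s,p \right)} = p \left(- \frac{1}{7}\right) = - \frac{p}{7}$)
$T{\left(C,L \right)} = 78 - \frac{C}{7}$ ($T{\left(C,L \right)} = - \frac{C}{7} - -78 = - \frac{C}{7} + 78 = 78 - \frac{C}{7}$)
$l = 29$ ($l = -3 + \left(1 + 1\right) \left(5 + 11\right) = -3 + 2 \cdot 16 = -3 + 32 = 29$)
$d = 24311$ ($d = 29^{3} - \left(78 - 0\right) = 24389 - \left(78 + 0\right) = 24389 - 78 = 24311$)
$d + \left(16776 + 21628\right) = 24311 + \left(16776 + 21628\right) = 24311 + 38404 = 62715$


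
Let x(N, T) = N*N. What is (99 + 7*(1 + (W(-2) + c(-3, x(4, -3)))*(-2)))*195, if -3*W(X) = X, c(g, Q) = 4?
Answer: 7930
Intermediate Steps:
x(N, T) = N²
W(X) = -X/3
(99 + 7*(1 + (W(-2) + c(-3, x(4, -3)))*(-2)))*195 = (99 + 7*(1 + (-⅓*(-2) + 4)*(-2)))*195 = (99 + 7*(1 + (⅔ + 4)*(-2)))*195 = (99 + 7*(1 + (14/3)*(-2)))*195 = (99 + 7*(1 - 28/3))*195 = (99 + 7*(-25/3))*195 = (99 - 175/3)*195 = (122/3)*195 = 7930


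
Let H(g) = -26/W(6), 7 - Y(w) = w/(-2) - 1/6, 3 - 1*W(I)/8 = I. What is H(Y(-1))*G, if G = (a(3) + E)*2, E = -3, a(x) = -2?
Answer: -65/6 ≈ -10.833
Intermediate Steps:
W(I) = 24 - 8*I
Y(w) = 43/6 + w/2 (Y(w) = 7 - (w/(-2) - 1/6) = 7 - (w*(-1/2) - 1*1/6) = 7 - (-w/2 - 1/6) = 7 - (-1/6 - w/2) = 7 + (1/6 + w/2) = 43/6 + w/2)
H(g) = 13/12 (H(g) = -26/(24 - 8*6) = -26/(24 - 48) = -26/(-24) = -26*(-1/24) = 13/12)
G = -10 (G = (-2 - 3)*2 = -5*2 = -10)
H(Y(-1))*G = (13/12)*(-10) = -65/6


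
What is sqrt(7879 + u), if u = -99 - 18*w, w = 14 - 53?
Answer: sqrt(8482) ≈ 92.098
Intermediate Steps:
w = -39
u = 603 (u = -99 - 18*(-39) = -99 + 702 = 603)
sqrt(7879 + u) = sqrt(7879 + 603) = sqrt(8482)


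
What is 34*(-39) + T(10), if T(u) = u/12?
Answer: -7951/6 ≈ -1325.2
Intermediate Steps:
T(u) = u/12 (T(u) = u*(1/12) = u/12)
34*(-39) + T(10) = 34*(-39) + (1/12)*10 = -1326 + 5/6 = -7951/6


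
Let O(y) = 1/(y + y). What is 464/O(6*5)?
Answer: 27840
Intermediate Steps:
O(y) = 1/(2*y)
464/O(6*5) = 464/((1/(2*((6*5))))) = 464/(((1/2)/30)) = 464/(((1/2)*(1/30))) = 464/(1/60) = 464*60 = 27840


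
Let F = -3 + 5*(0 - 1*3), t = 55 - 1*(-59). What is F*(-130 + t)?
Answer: 288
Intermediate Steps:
t = 114 (t = 55 + 59 = 114)
F = -18 (F = -3 + 5*(0 - 3) = -3 + 5*(-3) = -3 - 15 = -18)
F*(-130 + t) = -18*(-130 + 114) = -18*(-16) = 288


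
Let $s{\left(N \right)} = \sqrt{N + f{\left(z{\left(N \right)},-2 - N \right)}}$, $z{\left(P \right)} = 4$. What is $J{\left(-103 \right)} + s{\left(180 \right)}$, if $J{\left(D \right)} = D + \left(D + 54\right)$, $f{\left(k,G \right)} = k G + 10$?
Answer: $-152 + i \sqrt{538} \approx -152.0 + 23.195 i$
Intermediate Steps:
$f{\left(k,G \right)} = 10 + G k$ ($f{\left(k,G \right)} = G k + 10 = 10 + G k$)
$s{\left(N \right)} = \sqrt{2 - 3 N}$ ($s{\left(N \right)} = \sqrt{N + \left(10 + \left(-2 - N\right) 4\right)} = \sqrt{N + \left(10 - \left(8 + 4 N\right)\right)} = \sqrt{N - \left(-2 + 4 N\right)} = \sqrt{2 - 3 N}$)
$J{\left(D \right)} = 54 + 2 D$ ($J{\left(D \right)} = D + \left(54 + D\right) = 54 + 2 D$)
$J{\left(-103 \right)} + s{\left(180 \right)} = \left(54 + 2 \left(-103\right)\right) + \sqrt{2 - 540} = \left(54 - 206\right) + \sqrt{2 - 540} = -152 + \sqrt{-538} = -152 + i \sqrt{538}$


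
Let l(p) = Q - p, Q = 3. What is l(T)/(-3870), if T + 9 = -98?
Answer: -11/387 ≈ -0.028424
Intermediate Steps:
T = -107 (T = -9 - 98 = -107)
l(p) = 3 - p
l(T)/(-3870) = (3 - 1*(-107))/(-3870) = (3 + 107)*(-1/3870) = 110*(-1/3870) = -11/387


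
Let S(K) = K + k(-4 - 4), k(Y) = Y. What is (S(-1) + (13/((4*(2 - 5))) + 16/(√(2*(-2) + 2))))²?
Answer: -3791/144 + 484*I*√2/3 ≈ -26.326 + 228.16*I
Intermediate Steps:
S(K) = -8 + K (S(K) = K + (-4 - 4) = K - 8 = -8 + K)
(S(-1) + (13/((4*(2 - 5))) + 16/(√(2*(-2) + 2))))² = ((-8 - 1) + (13/((4*(2 - 5))) + 16/(√(2*(-2) + 2))))² = (-9 + (13/((4*(-3))) + 16/(√(-4 + 2))))² = (-9 + (13/(-12) + 16/(√(-2))))² = (-9 + (13*(-1/12) + 16/((I*√2))))² = (-9 + (-13/12 + 16*(-I*√2/2)))² = (-9 + (-13/12 - 8*I*√2))² = (-121/12 - 8*I*√2)²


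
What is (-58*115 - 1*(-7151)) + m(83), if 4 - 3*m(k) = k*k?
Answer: -1814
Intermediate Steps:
m(k) = 4/3 - k**2/3 (m(k) = 4/3 - k*k/3 = 4/3 - k**2/3)
(-58*115 - 1*(-7151)) + m(83) = (-58*115 - 1*(-7151)) + (4/3 - 1/3*83**2) = (-6670 + 7151) + (4/3 - 1/3*6889) = 481 + (4/3 - 6889/3) = 481 - 2295 = -1814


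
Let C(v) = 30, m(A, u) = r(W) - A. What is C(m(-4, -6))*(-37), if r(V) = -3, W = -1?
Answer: -1110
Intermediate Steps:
m(A, u) = -3 - A
C(m(-4, -6))*(-37) = 30*(-37) = -1110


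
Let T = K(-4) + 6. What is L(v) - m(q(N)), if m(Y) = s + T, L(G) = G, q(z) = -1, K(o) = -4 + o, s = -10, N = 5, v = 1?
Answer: 13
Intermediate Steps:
T = -2 (T = (-4 - 4) + 6 = -8 + 6 = -2)
m(Y) = -12 (m(Y) = -10 - 2 = -12)
L(v) - m(q(N)) = 1 - 1*(-12) = 1 + 12 = 13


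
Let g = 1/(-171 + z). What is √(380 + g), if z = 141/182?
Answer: √364726858638/30981 ≈ 19.493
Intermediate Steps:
z = 141/182 (z = 141*(1/182) = 141/182 ≈ 0.77472)
g = -182/30981 (g = 1/(-171 + 141/182) = 1/(-30981/182) = -182/30981 ≈ -0.0058746)
√(380 + g) = √(380 - 182/30981) = √(11772598/30981) = √364726858638/30981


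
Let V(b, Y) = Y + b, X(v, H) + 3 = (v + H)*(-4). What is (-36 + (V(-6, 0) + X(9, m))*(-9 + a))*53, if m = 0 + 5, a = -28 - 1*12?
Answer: 166897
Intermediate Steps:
a = -40 (a = -28 - 12 = -40)
m = 5
X(v, H) = -3 - 4*H - 4*v (X(v, H) = -3 + (v + H)*(-4) = -3 + (H + v)*(-4) = -3 + (-4*H - 4*v) = -3 - 4*H - 4*v)
(-36 + (V(-6, 0) + X(9, m))*(-9 + a))*53 = (-36 + ((0 - 6) + (-3 - 4*5 - 4*9))*(-9 - 40))*53 = (-36 + (-6 + (-3 - 20 - 36))*(-49))*53 = (-36 + (-6 - 59)*(-49))*53 = (-36 - 65*(-49))*53 = (-36 + 3185)*53 = 3149*53 = 166897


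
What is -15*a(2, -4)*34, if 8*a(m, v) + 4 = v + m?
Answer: 765/2 ≈ 382.50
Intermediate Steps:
a(m, v) = -½ + m/8 + v/8 (a(m, v) = -½ + (v + m)/8 = -½ + (m + v)/8 = -½ + (m/8 + v/8) = -½ + m/8 + v/8)
-15*a(2, -4)*34 = -15*(-½ + (⅛)*2 + (⅛)*(-4))*34 = -15*(-½ + ¼ - ½)*34 = -15*(-¾)*34 = (45/4)*34 = 765/2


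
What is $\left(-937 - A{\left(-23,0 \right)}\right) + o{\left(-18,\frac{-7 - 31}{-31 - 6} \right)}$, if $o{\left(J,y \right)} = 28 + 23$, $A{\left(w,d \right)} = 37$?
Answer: $-923$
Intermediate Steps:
$o{\left(J,y \right)} = 51$
$\left(-937 - A{\left(-23,0 \right)}\right) + o{\left(-18,\frac{-7 - 31}{-31 - 6} \right)} = \left(-937 - 37\right) + 51 = -974 + 51 = -923$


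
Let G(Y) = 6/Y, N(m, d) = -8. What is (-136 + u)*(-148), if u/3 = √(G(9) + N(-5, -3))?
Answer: 20128 - 148*I*√66 ≈ 20128.0 - 1202.4*I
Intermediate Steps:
u = I*√66 (u = 3*√(6/9 - 8) = 3*√(6*(⅑) - 8) = 3*√(⅔ - 8) = 3*√(-22/3) = 3*(I*√66/3) = I*√66 ≈ 8.124*I)
(-136 + u)*(-148) = (-136 + I*√66)*(-148) = 20128 - 148*I*√66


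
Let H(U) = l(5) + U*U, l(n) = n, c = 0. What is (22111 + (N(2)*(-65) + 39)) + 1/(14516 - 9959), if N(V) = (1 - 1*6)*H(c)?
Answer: 108342676/4557 ≈ 23775.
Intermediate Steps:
H(U) = 5 + U² (H(U) = 5 + U*U = 5 + U²)
N(V) = -25 (N(V) = (1 - 1*6)*(5 + 0²) = (1 - 6)*(5 + 0) = -5*5 = -25)
(22111 + (N(2)*(-65) + 39)) + 1/(14516 - 9959) = (22111 + (-25*(-65) + 39)) + 1/(14516 - 9959) = (22111 + (1625 + 39)) + 1/4557 = (22111 + 1664) + 1/4557 = 23775 + 1/4557 = 108342676/4557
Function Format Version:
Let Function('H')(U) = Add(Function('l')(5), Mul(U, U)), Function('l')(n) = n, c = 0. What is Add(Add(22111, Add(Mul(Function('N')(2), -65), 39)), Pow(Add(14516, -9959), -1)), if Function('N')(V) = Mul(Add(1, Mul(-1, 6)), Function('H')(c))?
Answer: Rational(108342676, 4557) ≈ 23775.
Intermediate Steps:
Function('H')(U) = Add(5, Pow(U, 2)) (Function('H')(U) = Add(5, Mul(U, U)) = Add(5, Pow(U, 2)))
Function('N')(V) = -25 (Function('N')(V) = Mul(Add(1, Mul(-1, 6)), Add(5, Pow(0, 2))) = Mul(Add(1, -6), Add(5, 0)) = Mul(-5, 5) = -25)
Add(Add(22111, Add(Mul(Function('N')(2), -65), 39)), Pow(Add(14516, -9959), -1)) = Add(Add(22111, Add(Mul(-25, -65), 39)), Pow(Add(14516, -9959), -1)) = Add(Add(22111, Add(1625, 39)), Pow(4557, -1)) = Add(Add(22111, 1664), Rational(1, 4557)) = Add(23775, Rational(1, 4557)) = Rational(108342676, 4557)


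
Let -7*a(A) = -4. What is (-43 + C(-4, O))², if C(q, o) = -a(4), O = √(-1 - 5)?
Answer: 93025/49 ≈ 1898.5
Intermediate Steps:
a(A) = 4/7 (a(A) = -⅐*(-4) = 4/7)
O = I*√6 (O = √(-6) = I*√6 ≈ 2.4495*I)
C(q, o) = -4/7 (C(q, o) = -1*4/7 = -4/7)
(-43 + C(-4, O))² = (-43 - 4/7)² = (-305/7)² = 93025/49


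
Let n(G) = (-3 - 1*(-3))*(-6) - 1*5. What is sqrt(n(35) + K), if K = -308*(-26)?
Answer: sqrt(8003) ≈ 89.459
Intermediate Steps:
K = 8008 (K = -1*(-8008) = 8008)
n(G) = -5 (n(G) = (-3 + 3)*(-6) - 5 = 0*(-6) - 5 = 0 - 5 = -5)
sqrt(n(35) + K) = sqrt(-5 + 8008) = sqrt(8003)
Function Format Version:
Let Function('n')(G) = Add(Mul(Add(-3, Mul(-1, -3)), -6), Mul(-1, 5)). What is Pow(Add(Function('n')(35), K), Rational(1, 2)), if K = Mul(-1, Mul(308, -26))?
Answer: Pow(8003, Rational(1, 2)) ≈ 89.459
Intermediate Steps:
K = 8008 (K = Mul(-1, -8008) = 8008)
Function('n')(G) = -5 (Function('n')(G) = Add(Mul(Add(-3, 3), -6), -5) = Add(Mul(0, -6), -5) = Add(0, -5) = -5)
Pow(Add(Function('n')(35), K), Rational(1, 2)) = Pow(Add(-5, 8008), Rational(1, 2)) = Pow(8003, Rational(1, 2))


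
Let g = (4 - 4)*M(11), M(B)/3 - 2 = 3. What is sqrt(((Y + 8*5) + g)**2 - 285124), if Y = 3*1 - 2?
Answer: I*sqrt(283443) ≈ 532.39*I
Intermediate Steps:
M(B) = 15 (M(B) = 6 + 3*3 = 6 + 9 = 15)
Y = 1 (Y = 3 - 2 = 1)
g = 0 (g = (4 - 4)*15 = 0*15 = 0)
sqrt(((Y + 8*5) + g)**2 - 285124) = sqrt(((1 + 8*5) + 0)**2 - 285124) = sqrt(((1 + 40) + 0)**2 - 285124) = sqrt((41 + 0)**2 - 285124) = sqrt(41**2 - 285124) = sqrt(1681 - 285124) = sqrt(-283443) = I*sqrt(283443)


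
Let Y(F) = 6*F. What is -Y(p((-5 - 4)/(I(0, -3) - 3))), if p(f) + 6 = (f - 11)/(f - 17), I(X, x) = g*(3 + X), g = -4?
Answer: 1320/41 ≈ 32.195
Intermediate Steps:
I(X, x) = -12 - 4*X (I(X, x) = -4*(3 + X) = -12 - 4*X)
p(f) = -6 + (-11 + f)/(-17 + f) (p(f) = -6 + (f - 11)/(f - 17) = -6 + (-11 + f)/(-17 + f))
-Y(p((-5 - 4)/(I(0, -3) - 3))) = -6*(91 - 5*(-5 - 4)/((-12 - 4*0) - 3))/(-17 + (-5 - 4)/((-12 - 4*0) - 3)) = -6*(91 - (-45)/((-12 + 0) - 3))/(-17 - 9/((-12 + 0) - 3)) = -6*(91 - (-45)/(-12 - 3))/(-17 - 9/(-12 - 3)) = -6*(91 - (-45)/(-15))/(-17 - 9/(-15)) = -6*(91 - (-45)*(-1)/15)/(-17 - 9*(-1/15)) = -6*(91 - 5*⅗)/(-17 + ⅗) = -6*(91 - 3)/(-82/5) = -6*(-5/82*88) = -6*(-220)/41 = -1*(-1320/41) = 1320/41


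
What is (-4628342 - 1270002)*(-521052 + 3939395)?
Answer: -20162562923992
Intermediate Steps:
(-4628342 - 1270002)*(-521052 + 3939395) = -5898344*3418343 = -20162562923992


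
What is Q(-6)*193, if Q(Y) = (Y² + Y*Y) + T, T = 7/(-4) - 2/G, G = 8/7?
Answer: 26441/2 ≈ 13221.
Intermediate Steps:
G = 8/7 (G = 8*(⅐) = 8/7 ≈ 1.1429)
T = -7/2 (T = 7/(-4) - 2/8/7 = 7*(-¼) - 2*7/8 = -7/4 - 7/4 = -7/2 ≈ -3.5000)
Q(Y) = -7/2 + 2*Y² (Q(Y) = (Y² + Y*Y) - 7/2 = (Y² + Y²) - 7/2 = 2*Y² - 7/2 = -7/2 + 2*Y²)
Q(-6)*193 = (-7/2 + 2*(-6)²)*193 = (-7/2 + 2*36)*193 = (-7/2 + 72)*193 = (137/2)*193 = 26441/2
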